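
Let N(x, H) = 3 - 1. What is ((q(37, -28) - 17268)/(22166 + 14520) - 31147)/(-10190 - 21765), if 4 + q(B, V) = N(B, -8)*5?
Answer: 571338052/586150565 ≈ 0.97473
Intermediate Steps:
N(x, H) = 2
q(B, V) = 6 (q(B, V) = -4 + 2*5 = -4 + 10 = 6)
((q(37, -28) - 17268)/(22166 + 14520) - 31147)/(-10190 - 21765) = ((6 - 17268)/(22166 + 14520) - 31147)/(-10190 - 21765) = (-17262/36686 - 31147)/(-31955) = (-17262*1/36686 - 31147)*(-1/31955) = (-8631/18343 - 31147)*(-1/31955) = -571338052/18343*(-1/31955) = 571338052/586150565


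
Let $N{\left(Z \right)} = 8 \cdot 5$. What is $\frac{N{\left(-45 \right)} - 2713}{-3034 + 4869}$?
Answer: $- \frac{2673}{1835} \approx -1.4567$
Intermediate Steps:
$N{\left(Z \right)} = 40$
$\frac{N{\left(-45 \right)} - 2713}{-3034 + 4869} = \frac{40 - 2713}{-3034 + 4869} = - \frac{2673}{1835}$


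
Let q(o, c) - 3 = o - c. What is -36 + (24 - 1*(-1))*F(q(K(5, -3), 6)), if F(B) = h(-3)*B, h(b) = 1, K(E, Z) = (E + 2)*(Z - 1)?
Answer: -811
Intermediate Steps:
K(E, Z) = (-1 + Z)*(2 + E) (K(E, Z) = (2 + E)*(-1 + Z) = (-1 + Z)*(2 + E))
q(o, c) = 3 + o - c (q(o, c) = 3 + (o - c) = 3 + o - c)
F(B) = B (F(B) = 1*B = B)
-36 + (24 - 1*(-1))*F(q(K(5, -3), 6)) = -36 + (24 - 1*(-1))*(3 + (-2 - 1*5 + 2*(-3) + 5*(-3)) - 1*6) = -36 + (24 + 1)*(3 + (-2 - 5 - 6 - 15) - 6) = -36 + 25*(3 - 28 - 6) = -36 + 25*(-31) = -36 - 775 = -811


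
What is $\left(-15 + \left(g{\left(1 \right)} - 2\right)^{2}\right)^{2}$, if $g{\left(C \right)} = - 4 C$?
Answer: $441$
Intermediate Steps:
$\left(-15 + \left(g{\left(1 \right)} - 2\right)^{2}\right)^{2} = \left(-15 + \left(\left(-4\right) 1 - 2\right)^{2}\right)^{2} = \left(-15 + \left(-4 - 2\right)^{2}\right)^{2} = \left(-15 + \left(-6\right)^{2}\right)^{2} = \left(-15 + 36\right)^{2} = 21^{2} = 441$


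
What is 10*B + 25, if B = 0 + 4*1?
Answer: 65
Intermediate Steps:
B = 4 (B = 0 + 4 = 4)
10*B + 25 = 10*4 + 25 = 40 + 25 = 65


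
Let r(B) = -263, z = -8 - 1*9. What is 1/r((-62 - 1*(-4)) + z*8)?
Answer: -1/263 ≈ -0.0038023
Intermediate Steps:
z = -17 (z = -8 - 9 = -17)
1/r((-62 - 1*(-4)) + z*8) = 1/(-263) = -1/263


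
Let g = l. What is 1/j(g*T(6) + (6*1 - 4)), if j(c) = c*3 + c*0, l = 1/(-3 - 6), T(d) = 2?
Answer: 3/16 ≈ 0.18750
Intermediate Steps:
l = -⅑ (l = 1/(-9) = -⅑ ≈ -0.11111)
g = -⅑ ≈ -0.11111
j(c) = 3*c (j(c) = 3*c + 0 = 3*c)
1/j(g*T(6) + (6*1 - 4)) = 1/(3*(-⅑*2 + (6*1 - 4))) = 1/(3*(-2/9 + (6 - 4))) = 1/(3*(-2/9 + 2)) = 1/(3*(16/9)) = 1/(16/3) = 3/16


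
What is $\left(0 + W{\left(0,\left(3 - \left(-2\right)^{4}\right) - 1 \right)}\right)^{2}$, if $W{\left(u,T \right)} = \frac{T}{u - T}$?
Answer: $1$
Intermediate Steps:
$\left(0 + W{\left(0,\left(3 - \left(-2\right)^{4}\right) - 1 \right)}\right)^{2} = \left(0 + \frac{\left(3 - \left(-2\right)^{4}\right) - 1}{0 - \left(\left(3 - \left(-2\right)^{4}\right) - 1\right)}\right)^{2} = \left(0 + \frac{\left(3 - 16\right) - 1}{0 - \left(\left(3 - 16\right) - 1\right)}\right)^{2} = \left(0 + \frac{-13 - 1}{0 - \left(-13 - 1\right)}\right)^{2} = \left(0 - \frac{14}{0 - -14}\right)^{2} = \left(0 - \frac{14}{0 + 14}\right)^{2} = \left(0 - \frac{14}{14}\right)^{2} = \left(0 - 1\right)^{2} = \left(-1\right)^{2} = 1$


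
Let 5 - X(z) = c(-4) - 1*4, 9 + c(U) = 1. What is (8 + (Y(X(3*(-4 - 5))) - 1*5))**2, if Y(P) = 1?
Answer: 16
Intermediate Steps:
c(U) = -8 (c(U) = -9 + 1 = -8)
X(z) = 17 (X(z) = 5 - (-8 - 1*4) = 5 - (-8 - 4) = 5 - 1*(-12) = 5 + 12 = 17)
(8 + (Y(X(3*(-4 - 5))) - 1*5))**2 = (8 + (1 - 1*5))**2 = (8 + (1 - 5))**2 = (8 - 4)**2 = 4**2 = 16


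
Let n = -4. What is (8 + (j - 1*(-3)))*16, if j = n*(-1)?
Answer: 240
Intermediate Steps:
j = 4 (j = -4*(-1) = 4)
(8 + (j - 1*(-3)))*16 = (8 + (4 - 1*(-3)))*16 = (8 + (4 + 3))*16 = (8 + 7)*16 = 15*16 = 240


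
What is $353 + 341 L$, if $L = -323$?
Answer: $-109790$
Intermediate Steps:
$353 + 341 L = 353 + 341 \left(-323\right) = 353 - 110143 = -109790$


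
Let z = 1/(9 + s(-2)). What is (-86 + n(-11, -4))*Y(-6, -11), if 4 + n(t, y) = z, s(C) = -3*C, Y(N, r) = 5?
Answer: -1349/3 ≈ -449.67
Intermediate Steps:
z = 1/15 (z = 1/(9 - 3*(-2)) = 1/(9 + 6) = 1/15 ≈ 0.066667)
n(t, y) = -59/15 (n(t, y) = -4 + 1/15 = -59/15)
(-86 + n(-11, -4))*Y(-6, -11) = (-86 - 59/15)*5 = -1349/15*5 = -1349/3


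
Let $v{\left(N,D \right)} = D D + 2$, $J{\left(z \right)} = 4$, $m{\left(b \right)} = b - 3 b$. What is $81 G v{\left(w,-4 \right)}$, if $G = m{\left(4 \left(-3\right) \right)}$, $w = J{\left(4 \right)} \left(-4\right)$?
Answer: $34992$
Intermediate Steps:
$m{\left(b \right)} = - 2 b$
$w = -16$ ($w = 4 \left(-4\right) = -16$)
$G = 24$ ($G = - 2 \cdot 4 \left(-3\right) = \left(-2\right) \left(-12\right) = 24$)
$v{\left(N,D \right)} = 2 + D^{2}$ ($v{\left(N,D \right)} = D^{2} + 2 = 2 + D^{2}$)
$81 G v{\left(w,-4 \right)} = 81 \cdot 24 \left(2 + \left(-4\right)^{2}\right) = 1944 \left(2 + 16\right) = 1944 \cdot 18 = 34992$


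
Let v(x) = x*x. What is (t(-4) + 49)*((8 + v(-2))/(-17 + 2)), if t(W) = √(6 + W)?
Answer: -196/5 - 4*√2/5 ≈ -40.331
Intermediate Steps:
v(x) = x²
(t(-4) + 49)*((8 + v(-2))/(-17 + 2)) = (√(6 - 4) + 49)*((8 + (-2)²)/(-17 + 2)) = (√2 + 49)*((8 + 4)/(-15)) = (49 + √2)*(12*(-1/15)) = (49 + √2)*(-⅘) = -196/5 - 4*√2/5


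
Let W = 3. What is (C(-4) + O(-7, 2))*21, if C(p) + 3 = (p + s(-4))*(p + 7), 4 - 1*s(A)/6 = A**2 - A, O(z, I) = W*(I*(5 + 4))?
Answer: -5229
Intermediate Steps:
O(z, I) = 27*I (O(z, I) = 3*(I*(5 + 4)) = 3*(I*9) = 3*(9*I) = 27*I)
s(A) = 24 - 6*A**2 + 6*A (s(A) = 24 - 6*(A**2 - A) = 24 + (-6*A**2 + 6*A) = 24 - 6*A**2 + 6*A)
C(p) = -3 + (-96 + p)*(7 + p) (C(p) = -3 + (p + (24 - 6*(-4)**2 + 6*(-4)))*(p + 7) = -3 + (p + (24 - 6*16 - 24))*(7 + p) = -3 + (p + (24 - 96 - 24))*(7 + p) = -3 + (p - 96)*(7 + p) = -3 + (-96 + p)*(7 + p))
(C(-4) + O(-7, 2))*21 = ((-675 + (-4)**2 - 89*(-4)) + 27*2)*21 = ((-675 + 16 + 356) + 54)*21 = (-303 + 54)*21 = -249*21 = -5229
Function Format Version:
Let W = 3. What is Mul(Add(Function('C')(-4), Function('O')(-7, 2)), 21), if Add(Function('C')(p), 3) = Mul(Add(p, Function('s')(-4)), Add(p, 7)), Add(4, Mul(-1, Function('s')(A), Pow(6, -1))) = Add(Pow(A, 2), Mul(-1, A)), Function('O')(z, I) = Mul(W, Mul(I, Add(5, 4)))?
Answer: -5229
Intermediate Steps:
Function('O')(z, I) = Mul(27, I) (Function('O')(z, I) = Mul(3, Mul(I, Add(5, 4))) = Mul(3, Mul(I, 9)) = Mul(3, Mul(9, I)) = Mul(27, I))
Function('s')(A) = Add(24, Mul(-6, Pow(A, 2)), Mul(6, A)) (Function('s')(A) = Add(24, Mul(-6, Add(Pow(A, 2), Mul(-1, A)))) = Add(24, Add(Mul(-6, Pow(A, 2)), Mul(6, A))) = Add(24, Mul(-6, Pow(A, 2)), Mul(6, A)))
Function('C')(p) = Add(-3, Mul(Add(-96, p), Add(7, p))) (Function('C')(p) = Add(-3, Mul(Add(p, Add(24, Mul(-6, Pow(-4, 2)), Mul(6, -4))), Add(p, 7))) = Add(-3, Mul(Add(p, Add(24, Mul(-6, 16), -24)), Add(7, p))) = Add(-3, Mul(Add(p, Add(24, -96, -24)), Add(7, p))) = Add(-3, Mul(Add(p, -96), Add(7, p))) = Add(-3, Mul(Add(-96, p), Add(7, p))))
Mul(Add(Function('C')(-4), Function('O')(-7, 2)), 21) = Mul(Add(Add(-675, Pow(-4, 2), Mul(-89, -4)), Mul(27, 2)), 21) = Mul(Add(Add(-675, 16, 356), 54), 21) = Mul(Add(-303, 54), 21) = Mul(-249, 21) = -5229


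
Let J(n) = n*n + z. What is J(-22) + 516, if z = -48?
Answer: 952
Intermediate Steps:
J(n) = -48 + n**2 (J(n) = n*n - 48 = n**2 - 48 = -48 + n**2)
J(-22) + 516 = (-48 + (-22)**2) + 516 = (-48 + 484) + 516 = 436 + 516 = 952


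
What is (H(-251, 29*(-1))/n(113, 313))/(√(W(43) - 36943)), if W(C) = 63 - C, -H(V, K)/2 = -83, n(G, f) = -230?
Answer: 83*I*√36923/4246145 ≈ 0.0037561*I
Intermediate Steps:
H(V, K) = 166 (H(V, K) = -2*(-83) = 166)
(H(-251, 29*(-1))/n(113, 313))/(√(W(43) - 36943)) = (166/(-230))/(√((63 - 1*43) - 36943)) = (166*(-1/230))/(√((63 - 43) - 36943)) = -83/(115*√(20 - 36943)) = -83*(-I*√36923/36923)/115 = -(-83)*I*√36923/4246145 = 83*I*√36923/4246145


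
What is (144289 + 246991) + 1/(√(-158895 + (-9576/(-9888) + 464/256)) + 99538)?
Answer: 6388952253263662544/16328338410089 - 4*I*√26971000831/16328338410089 ≈ 3.9128e+5 - 4.0232e-8*I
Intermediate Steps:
(144289 + 246991) + 1/(√(-158895 + (-9576/(-9888) + 464/256)) + 99538) = 391280 + 1/(√(-158895 + (-9576*(-1/9888) + 464*(1/256))) + 99538) = 391280 + 1/(√(-158895 + (399/412 + 29/16)) + 99538) = 391280 + 1/(√(-158895 + 4583/1648) + 99538) = 391280 + 1/(√(-261854377/1648) + 99538) = 391280 + 1/(I*√26971000831/412 + 99538) = 391280 + 1/(99538 + I*√26971000831/412)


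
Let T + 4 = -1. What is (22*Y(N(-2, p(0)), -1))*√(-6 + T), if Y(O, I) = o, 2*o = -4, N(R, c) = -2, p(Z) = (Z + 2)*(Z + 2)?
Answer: -44*I*√11 ≈ -145.93*I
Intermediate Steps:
p(Z) = (2 + Z)² (p(Z) = (2 + Z)*(2 + Z) = (2 + Z)²)
T = -5 (T = -4 - 1 = -5)
o = -2 (o = (½)*(-4) = -2)
Y(O, I) = -2
(22*Y(N(-2, p(0)), -1))*√(-6 + T) = (22*(-2))*√(-6 - 5) = -44*I*√11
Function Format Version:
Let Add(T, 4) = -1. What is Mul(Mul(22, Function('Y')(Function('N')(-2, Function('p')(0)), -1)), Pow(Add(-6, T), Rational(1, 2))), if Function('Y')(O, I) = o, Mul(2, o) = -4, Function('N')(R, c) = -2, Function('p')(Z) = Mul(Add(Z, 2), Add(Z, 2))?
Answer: Mul(-44, I, Pow(11, Rational(1, 2))) ≈ Mul(-145.93, I)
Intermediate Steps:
Function('p')(Z) = Pow(Add(2, Z), 2) (Function('p')(Z) = Mul(Add(2, Z), Add(2, Z)) = Pow(Add(2, Z), 2))
T = -5 (T = Add(-4, -1) = -5)
o = -2 (o = Mul(Rational(1, 2), -4) = -2)
Function('Y')(O, I) = -2
Mul(Mul(22, Function('Y')(Function('N')(-2, Function('p')(0)), -1)), Pow(Add(-6, T), Rational(1, 2))) = Mul(Mul(22, -2), Pow(Add(-6, -5), Rational(1, 2))) = Mul(-44, Pow(-11, Rational(1, 2))) = Mul(-44, Mul(I, Pow(11, Rational(1, 2)))) = Mul(-44, I, Pow(11, Rational(1, 2)))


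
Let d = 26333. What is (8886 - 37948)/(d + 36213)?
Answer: -1321/2843 ≈ -0.46465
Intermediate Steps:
(8886 - 37948)/(d + 36213) = (8886 - 37948)/(26333 + 36213) = -29062/62546 = -29062*1/62546 = -1321/2843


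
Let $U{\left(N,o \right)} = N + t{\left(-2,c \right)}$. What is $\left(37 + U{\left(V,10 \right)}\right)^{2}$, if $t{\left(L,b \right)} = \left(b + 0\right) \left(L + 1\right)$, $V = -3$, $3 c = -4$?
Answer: $\frac{11236}{9} \approx 1248.4$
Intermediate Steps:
$c = - \frac{4}{3}$ ($c = \frac{1}{3} \left(-4\right) = - \frac{4}{3} \approx -1.3333$)
$t{\left(L,b \right)} = b \left(1 + L\right)$
$U{\left(N,o \right)} = \frac{4}{3} + N$ ($U{\left(N,o \right)} = N - \frac{4 \left(1 - 2\right)}{3} = N - - \frac{4}{3} = N + \frac{4}{3} = \frac{4}{3} + N$)
$\left(37 + U{\left(V,10 \right)}\right)^{2} = \left(37 + \left(\frac{4}{3} - 3\right)\right)^{2} = \left(37 - \frac{5}{3}\right)^{2} = \left(\frac{106}{3}\right)^{2} = \frac{11236}{9}$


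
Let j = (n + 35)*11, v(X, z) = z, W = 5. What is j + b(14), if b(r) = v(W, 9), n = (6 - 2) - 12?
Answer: 306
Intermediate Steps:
n = -8 (n = 4 - 12 = -8)
b(r) = 9
j = 297 (j = (-8 + 35)*11 = 27*11 = 297)
j + b(14) = 297 + 9 = 306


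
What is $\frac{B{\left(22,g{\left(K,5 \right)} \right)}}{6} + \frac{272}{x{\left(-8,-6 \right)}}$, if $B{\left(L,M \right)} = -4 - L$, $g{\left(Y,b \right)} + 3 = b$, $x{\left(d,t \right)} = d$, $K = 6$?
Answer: $- \frac{115}{3} \approx -38.333$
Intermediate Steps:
$g{\left(Y,b \right)} = -3 + b$
$\frac{B{\left(22,g{\left(K,5 \right)} \right)}}{6} + \frac{272}{x{\left(-8,-6 \right)}} = \frac{-4 - 22}{6} + \frac{272}{-8} = \left(-4 - 22\right) \frac{1}{6} + 272 \left(- \frac{1}{8}\right) = \left(-26\right) \frac{1}{6} - 34 = - \frac{13}{3} - 34 = - \frac{115}{3}$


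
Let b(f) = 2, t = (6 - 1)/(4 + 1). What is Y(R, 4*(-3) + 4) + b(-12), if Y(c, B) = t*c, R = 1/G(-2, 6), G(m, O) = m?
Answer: 3/2 ≈ 1.5000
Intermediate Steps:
t = 1 (t = 5/5 = 5*(⅕) = 1)
R = -½ (R = 1/(-2) = -½ ≈ -0.50000)
Y(c, B) = c (Y(c, B) = 1*c = c)
Y(R, 4*(-3) + 4) + b(-12) = -½ + 2 = 3/2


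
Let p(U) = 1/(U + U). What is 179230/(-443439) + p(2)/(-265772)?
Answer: -190537705679/471414679632 ≈ -0.40418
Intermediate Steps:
p(U) = 1/(2*U)
179230/(-443439) + p(2)/(-265772) = 179230/(-443439) + ((½)/2)/(-265772) = 179230*(-1/443439) + ((½)*(½))*(-1/265772) = -179230/443439 + (¼)*(-1/265772) = -179230/443439 - 1/1063088 = -190537705679/471414679632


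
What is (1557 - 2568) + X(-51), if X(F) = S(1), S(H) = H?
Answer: -1010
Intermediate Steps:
X(F) = 1
(1557 - 2568) + X(-51) = (1557 - 2568) + 1 = -1011 + 1 = -1010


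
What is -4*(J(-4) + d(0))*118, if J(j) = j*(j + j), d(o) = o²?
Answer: -15104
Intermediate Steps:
J(j) = 2*j² (J(j) = j*(2*j) = 2*j²)
-4*(J(-4) + d(0))*118 = -4*(2*(-4)² + 0²)*118 = -4*(2*16 + 0)*118 = -4*(32 + 0)*118 = -4*32*118 = -128*118 = -15104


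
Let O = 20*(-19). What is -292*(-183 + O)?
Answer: 164396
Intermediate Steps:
O = -380
-292*(-183 + O) = -292*(-183 - 380) = -292*(-563) = 164396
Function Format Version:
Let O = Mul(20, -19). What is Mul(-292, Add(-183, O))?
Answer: 164396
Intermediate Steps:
O = -380
Mul(-292, Add(-183, O)) = Mul(-292, Add(-183, -380)) = Mul(-292, -563) = 164396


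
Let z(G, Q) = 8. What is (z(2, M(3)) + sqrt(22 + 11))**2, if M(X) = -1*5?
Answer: (8 + sqrt(33))**2 ≈ 188.91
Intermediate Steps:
M(X) = -5
(z(2, M(3)) + sqrt(22 + 11))**2 = (8 + sqrt(22 + 11))**2 = (8 + sqrt(33))**2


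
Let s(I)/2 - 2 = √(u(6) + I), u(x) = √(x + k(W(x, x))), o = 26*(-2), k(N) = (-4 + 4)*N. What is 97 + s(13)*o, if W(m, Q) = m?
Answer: -111 - 104*√(13 + √6) ≈ -519.78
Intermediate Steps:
k(N) = 0 (k(N) = 0*N = 0)
o = -52
u(x) = √x (u(x) = √(x + 0) = √x)
s(I) = 4 + 2*√(I + √6) (s(I) = 4 + 2*√(√6 + I) = 4 + 2*√(I + √6))
97 + s(13)*o = 97 + (4 + 2*√(13 + √6))*(-52) = 97 + (-208 - 104*√(13 + √6)) = -111 - 104*√(13 + √6)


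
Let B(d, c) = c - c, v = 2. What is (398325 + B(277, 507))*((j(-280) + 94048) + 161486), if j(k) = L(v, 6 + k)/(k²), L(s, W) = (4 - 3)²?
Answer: 319199580620733/3136 ≈ 1.0179e+11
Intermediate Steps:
B(d, c) = 0
L(s, W) = 1 (L(s, W) = 1² = 1)
j(k) = k⁻² (j(k) = 1/k² = k⁻²)
(398325 + B(277, 507))*((j(-280) + 94048) + 161486) = (398325 + 0)*(((-280)⁻² + 94048) + 161486) = 398325*((1/78400 + 94048) + 161486) = 398325*(7373363201/78400 + 161486) = 398325*(20033865601/78400) = 319199580620733/3136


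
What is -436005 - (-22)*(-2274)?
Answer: -486033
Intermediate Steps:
-436005 - (-22)*(-2274) = -436005 - 1*50028 = -436005 - 50028 = -486033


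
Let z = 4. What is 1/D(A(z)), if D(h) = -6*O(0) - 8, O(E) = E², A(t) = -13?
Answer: -⅛ ≈ -0.12500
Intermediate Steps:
D(h) = -8 (D(h) = -6*0² - 8 = -6*0 - 8 = 0 - 8 = -8)
1/D(A(z)) = 1/(-8) = -⅛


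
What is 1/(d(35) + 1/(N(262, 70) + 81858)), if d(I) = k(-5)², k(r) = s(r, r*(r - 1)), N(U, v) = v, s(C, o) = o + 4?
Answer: 81928/94708769 ≈ 0.00086505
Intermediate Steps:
s(C, o) = 4 + o
k(r) = 4 + r*(-1 + r) (k(r) = 4 + r*(r - 1) = 4 + r*(-1 + r))
d(I) = 1156 (d(I) = (4 - 5*(-1 - 5))² = (4 - 5*(-6))² = (4 + 30)² = 34² = 1156)
1/(d(35) + 1/(N(262, 70) + 81858)) = 1/(1156 + 1/(70 + 81858)) = 1/(1156 + 1/81928) = 1/(94708769/81928) = 81928/94708769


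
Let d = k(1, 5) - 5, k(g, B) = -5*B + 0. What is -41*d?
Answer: 1230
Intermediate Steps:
k(g, B) = -5*B
d = -30 (d = -5*5 - 5 = -25 - 5 = -30)
-41*d = -41*(-30) = 1230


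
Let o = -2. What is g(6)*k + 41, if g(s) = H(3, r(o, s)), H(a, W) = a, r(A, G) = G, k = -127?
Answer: -340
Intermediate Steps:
g(s) = 3
g(6)*k + 41 = 3*(-127) + 41 = -381 + 41 = -340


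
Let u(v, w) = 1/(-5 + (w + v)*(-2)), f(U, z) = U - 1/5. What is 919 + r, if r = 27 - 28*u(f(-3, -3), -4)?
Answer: 44322/47 ≈ 943.02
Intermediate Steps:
f(U, z) = -1/5 + U (f(U, z) = U - 1*1/5 = U - 1/5 = -1/5 + U)
u(v, w) = 1/(-5 - 2*v - 2*w) (u(v, w) = 1/(-5 + (v + w)*(-2)) = 1/(-5 + (-2*v - 2*w)) = 1/(-5 - 2*v - 2*w))
r = 1129/47 (r = 27 - (-28)/(5 + 2*(-1/5 - 3) + 2*(-4)) = 27 - (-28)/(5 + 2*(-16/5) - 8) = 27 - (-28)/(5 - 32/5 - 8) = 27 - (-28)/(-47/5) = 27 - (-28)*(-5)/47 = 27 - 28*5/47 = 27 - 140/47 = 1129/47 ≈ 24.021)
919 + r = 919 + 1129/47 = 44322/47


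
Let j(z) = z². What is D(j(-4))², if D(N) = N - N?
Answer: 0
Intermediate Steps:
D(N) = 0
D(j(-4))² = 0² = 0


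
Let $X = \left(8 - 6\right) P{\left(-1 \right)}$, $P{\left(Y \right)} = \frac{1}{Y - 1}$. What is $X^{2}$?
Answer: $1$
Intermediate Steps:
$P{\left(Y \right)} = \frac{1}{-1 + Y}$
$X = -1$ ($X = \frac{8 - 6}{-1 - 1} = \frac{2}{-2} = 2 \left(- \frac{1}{2}\right) = -1$)
$X^{2} = \left(-1\right)^{2} = 1$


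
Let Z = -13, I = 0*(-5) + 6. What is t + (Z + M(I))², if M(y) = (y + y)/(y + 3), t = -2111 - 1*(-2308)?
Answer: 2998/9 ≈ 333.11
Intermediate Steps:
I = 6 (I = 0 + 6 = 6)
t = 197 (t = -2111 + 2308 = 197)
M(y) = 2*y/(3 + y) (M(y) = (2*y)/(3 + y) = 2*y/(3 + y))
t + (Z + M(I))² = 197 + (-13 + 2*6/(3 + 6))² = 197 + (-13 + 2*6/9)² = 197 + (-13 + 2*6*(⅑))² = 197 + (-13 + 4/3)² = 197 + (-35/3)² = 197 + 1225/9 = 2998/9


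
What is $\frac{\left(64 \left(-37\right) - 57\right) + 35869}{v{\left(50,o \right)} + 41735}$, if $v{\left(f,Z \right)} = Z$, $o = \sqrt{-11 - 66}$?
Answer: $\frac{77543630}{96767239} - \frac{1858 i \sqrt{77}}{96767239} \approx 0.80134 - 0.00016849 i$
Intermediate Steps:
$o = i \sqrt{77}$ ($o = \sqrt{-77} = i \sqrt{77} \approx 8.775 i$)
$\frac{\left(64 \left(-37\right) - 57\right) + 35869}{v{\left(50,o \right)} + 41735} = \frac{\left(64 \left(-37\right) - 57\right) + 35869}{i \sqrt{77} + 41735} = \frac{\left(-2368 - 57\right) + 35869}{41735 + i \sqrt{77}} = \frac{-2425 + 35869}{41735 + i \sqrt{77}} = \frac{33444}{41735 + i \sqrt{77}}$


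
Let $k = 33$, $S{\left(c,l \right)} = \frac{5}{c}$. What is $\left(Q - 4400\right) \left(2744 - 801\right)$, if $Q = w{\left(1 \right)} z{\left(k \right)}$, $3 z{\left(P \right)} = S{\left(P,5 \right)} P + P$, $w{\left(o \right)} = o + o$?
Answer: $- \frac{25499932}{3} \approx -8.5 \cdot 10^{6}$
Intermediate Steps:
$w{\left(o \right)} = 2 o$
$z{\left(P \right)} = \frac{5}{3} + \frac{P}{3}$ ($z{\left(P \right)} = \frac{\frac{5}{P} P + P}{3} = \frac{5 + P}{3} = \frac{5}{3} + \frac{P}{3}$)
$Q = \frac{76}{3}$ ($Q = 2 \cdot 1 \left(\frac{5}{3} + \frac{1}{3} \cdot 33\right) = 2 \left(\frac{5}{3} + 11\right) = 2 \cdot \frac{38}{3} = \frac{76}{3} \approx 25.333$)
$\left(Q - 4400\right) \left(2744 - 801\right) = \left(\frac{76}{3} - 4400\right) \left(2744 - 801\right) = \left(- \frac{13124}{3}\right) 1943 = - \frac{25499932}{3}$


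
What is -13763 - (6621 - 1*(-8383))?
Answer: -28767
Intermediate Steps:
-13763 - (6621 - 1*(-8383)) = -13763 - (6621 + 8383) = -13763 - 1*15004 = -13763 - 15004 = -28767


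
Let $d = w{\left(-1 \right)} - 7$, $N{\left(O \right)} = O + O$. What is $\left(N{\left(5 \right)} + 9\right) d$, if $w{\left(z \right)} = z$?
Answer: $-152$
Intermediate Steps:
$N{\left(O \right)} = 2 O$
$d = -8$ ($d = -1 - 7 = -8$)
$\left(N{\left(5 \right)} + 9\right) d = \left(2 \cdot 5 + 9\right) \left(-8\right) = \left(10 + 9\right) \left(-8\right) = 19 \left(-8\right) = -152$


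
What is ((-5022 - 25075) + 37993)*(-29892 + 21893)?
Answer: -63160104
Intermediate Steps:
((-5022 - 25075) + 37993)*(-29892 + 21893) = (-30097 + 37993)*(-7999) = 7896*(-7999) = -63160104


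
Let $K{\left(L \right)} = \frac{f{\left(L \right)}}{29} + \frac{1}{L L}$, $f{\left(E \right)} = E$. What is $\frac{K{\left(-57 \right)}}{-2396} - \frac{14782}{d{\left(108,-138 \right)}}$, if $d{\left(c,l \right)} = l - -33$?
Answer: $\frac{278092326311}{1975343265} \approx 140.78$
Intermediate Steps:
$d{\left(c,l \right)} = 33 + l$ ($d{\left(c,l \right)} = l + 33 = 33 + l$)
$K{\left(L \right)} = \frac{1}{L^{2}} + \frac{L}{29}$ ($K{\left(L \right)} = \frac{L}{29} + \frac{1}{L L} = L \frac{1}{29} + \frac{1}{L^{2}} = \frac{L}{29} + \frac{1}{L^{2}} = \frac{1}{L^{2}} + \frac{L}{29}$)
$\frac{K{\left(-57 \right)}}{-2396} - \frac{14782}{d{\left(108,-138 \right)}} = \frac{\frac{1}{3249} + \frac{1}{29} \left(-57\right)}{-2396} - \frac{14782}{33 - 138} = \left(\frac{1}{3249} - \frac{57}{29}\right) \left(- \frac{1}{2396}\right) - \frac{14782}{-105} = \left(- \frac{185164}{94221}\right) \left(- \frac{1}{2396}\right) - - \frac{14782}{105} = \frac{46291}{56438379} + \frac{14782}{105} = \frac{278092326311}{1975343265}$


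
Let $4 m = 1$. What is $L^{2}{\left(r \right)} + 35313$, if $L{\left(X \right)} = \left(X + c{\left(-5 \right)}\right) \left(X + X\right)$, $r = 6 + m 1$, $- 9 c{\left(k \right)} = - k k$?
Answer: $\frac{249078217}{5184} \approx 48048.0$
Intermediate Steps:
$m = \frac{1}{4}$ ($m = \frac{1}{4} \cdot 1 = \frac{1}{4} \approx 0.25$)
$c{\left(k \right)} = \frac{k^{2}}{9}$ ($c{\left(k \right)} = - \frac{\left(-1\right) k k}{9} = - \frac{\left(-1\right) k^{2}}{9} = \frac{k^{2}}{9}$)
$r = \frac{25}{4}$ ($r = 6 + \frac{1}{4} \cdot 1 = 6 + \frac{1}{4} = \frac{25}{4} \approx 6.25$)
$L{\left(X \right)} = 2 X \left(\frac{25}{9} + X\right)$ ($L{\left(X \right)} = \left(X + \frac{\left(-5\right)^{2}}{9}\right) \left(X + X\right) = \left(X + \frac{1}{9} \cdot 25\right) 2 X = \left(X + \frac{25}{9}\right) 2 X = \left(\frac{25}{9} + X\right) 2 X = 2 X \left(\frac{25}{9} + X\right)$)
$L^{2}{\left(r \right)} + 35313 = \left(\frac{2}{9} \cdot \frac{25}{4} \left(25 + 9 \cdot \frac{25}{4}\right)\right)^{2} + 35313 = \left(\frac{2}{9} \cdot \frac{25}{4} \left(25 + \frac{225}{4}\right)\right)^{2} + 35313 = \left(\frac{2}{9} \cdot \frac{25}{4} \cdot \frac{325}{4}\right)^{2} + 35313 = \left(\frac{8125}{72}\right)^{2} + 35313 = \frac{66015625}{5184} + 35313 = \frac{249078217}{5184}$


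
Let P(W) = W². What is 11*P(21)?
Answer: 4851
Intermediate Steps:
11*P(21) = 11*21² = 11*441 = 4851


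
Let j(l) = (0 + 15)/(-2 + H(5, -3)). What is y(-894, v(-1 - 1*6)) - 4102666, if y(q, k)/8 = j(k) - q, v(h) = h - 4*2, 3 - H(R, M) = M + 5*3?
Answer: -45050774/11 ≈ -4.0955e+6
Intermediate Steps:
H(R, M) = -12 - M (H(R, M) = 3 - (M + 5*3) = 3 - (M + 15) = 3 - (15 + M) = 3 + (-15 - M) = -12 - M)
j(l) = -15/11 (j(l) = (0 + 15)/(-2 + (-12 - 1*(-3))) = 15/(-2 + (-12 + 3)) = 15/(-2 - 9) = 15/(-11) = 15*(-1/11) = -15/11)
v(h) = -8 + h (v(h) = h - 8 = -8 + h)
y(q, k) = -120/11 - 8*q (y(q, k) = 8*(-15/11 - q) = -120/11 - 8*q)
y(-894, v(-1 - 1*6)) - 4102666 = (-120/11 - 8*(-894)) - 4102666 = (-120/11 + 7152) - 4102666 = 78552/11 - 4102666 = -45050774/11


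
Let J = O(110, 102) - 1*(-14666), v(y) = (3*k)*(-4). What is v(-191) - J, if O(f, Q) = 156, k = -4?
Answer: -14774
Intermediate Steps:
v(y) = 48 (v(y) = (3*(-4))*(-4) = -12*(-4) = 48)
J = 14822 (J = 156 - 1*(-14666) = 156 + 14666 = 14822)
v(-191) - J = 48 - 1*14822 = 48 - 14822 = -14774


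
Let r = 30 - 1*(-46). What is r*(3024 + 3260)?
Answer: 477584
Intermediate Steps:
r = 76 (r = 30 + 46 = 76)
r*(3024 + 3260) = 76*(3024 + 3260) = 76*6284 = 477584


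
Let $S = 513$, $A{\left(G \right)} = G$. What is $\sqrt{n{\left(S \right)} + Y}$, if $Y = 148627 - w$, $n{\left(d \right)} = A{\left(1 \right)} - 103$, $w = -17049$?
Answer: $\sqrt{165574} \approx 406.91$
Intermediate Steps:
$n{\left(d \right)} = -102$ ($n{\left(d \right)} = 1 - 103 = -102$)
$Y = 165676$ ($Y = 148627 - -17049 = 148627 + 17049 = 165676$)
$\sqrt{n{\left(S \right)} + Y} = \sqrt{-102 + 165676} = \sqrt{165574}$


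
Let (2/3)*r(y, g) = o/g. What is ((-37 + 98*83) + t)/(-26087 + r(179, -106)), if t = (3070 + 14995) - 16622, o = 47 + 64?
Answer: -2022480/5530777 ≈ -0.36568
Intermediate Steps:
o = 111
t = 1443 (t = 18065 - 16622 = 1443)
r(y, g) = 333/(2*g) (r(y, g) = 3*(111/g)/2 = 333/(2*g))
((-37 + 98*83) + t)/(-26087 + r(179, -106)) = ((-37 + 98*83) + 1443)/(-26087 + (333/2)/(-106)) = ((-37 + 8134) + 1443)/(-26087 + (333/2)*(-1/106)) = (8097 + 1443)/(-26087 - 333/212) = 9540/(-5530777/212) = 9540*(-212/5530777) = -2022480/5530777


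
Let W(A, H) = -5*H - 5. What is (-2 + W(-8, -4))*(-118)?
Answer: -1534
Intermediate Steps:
W(A, H) = -5 - 5*H
(-2 + W(-8, -4))*(-118) = (-2 + (-5 - 5*(-4)))*(-118) = (-2 + (-5 + 20))*(-118) = (-2 + 15)*(-118) = 13*(-118) = -1534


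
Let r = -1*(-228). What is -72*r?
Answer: -16416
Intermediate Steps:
r = 228
-72*r = -72*228 = -16416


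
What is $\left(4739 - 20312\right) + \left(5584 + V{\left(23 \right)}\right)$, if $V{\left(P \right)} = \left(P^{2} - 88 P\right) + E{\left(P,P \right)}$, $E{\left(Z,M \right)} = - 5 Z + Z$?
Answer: $-11576$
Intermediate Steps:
$E{\left(Z,M \right)} = - 4 Z$
$V{\left(P \right)} = P^{2} - 92 P$ ($V{\left(P \right)} = \left(P^{2} - 88 P\right) - 4 P = P^{2} - 92 P$)
$\left(4739 - 20312\right) + \left(5584 + V{\left(23 \right)}\right) = \left(4739 - 20312\right) + \left(5584 + 23 \left(-92 + 23\right)\right) = -15573 + \left(5584 + 23 \left(-69\right)\right) = -15573 + \left(5584 - 1587\right) = -15573 + 3997 = -11576$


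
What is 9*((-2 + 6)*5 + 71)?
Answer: 819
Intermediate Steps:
9*((-2 + 6)*5 + 71) = 9*(4*5 + 71) = 9*(20 + 71) = 9*91 = 819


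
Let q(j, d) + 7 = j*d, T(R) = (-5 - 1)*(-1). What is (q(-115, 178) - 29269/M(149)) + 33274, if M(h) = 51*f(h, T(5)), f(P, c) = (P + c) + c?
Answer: 105046898/8211 ≈ 12793.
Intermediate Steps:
T(R) = 6 (T(R) = -6*(-1) = 6)
f(P, c) = P + 2*c
M(h) = 612 + 51*h (M(h) = 51*(h + 2*6) = 51*(h + 12) = 51*(12 + h) = 612 + 51*h)
q(j, d) = -7 + d*j (q(j, d) = -7 + j*d = -7 + d*j)
(q(-115, 178) - 29269/M(149)) + 33274 = ((-7 + 178*(-115)) - 29269/(612 + 51*149)) + 33274 = ((-7 - 20470) - 29269/(612 + 7599)) + 33274 = (-20477 - 29269/8211) + 33274 = -168165916/8211 + 33274 = 105046898/8211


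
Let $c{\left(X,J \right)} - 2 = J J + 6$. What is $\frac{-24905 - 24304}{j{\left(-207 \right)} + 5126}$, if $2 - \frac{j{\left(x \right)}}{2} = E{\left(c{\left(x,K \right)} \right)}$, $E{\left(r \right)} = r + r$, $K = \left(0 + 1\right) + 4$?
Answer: $- \frac{16403}{1666} \approx -9.8457$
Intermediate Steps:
$K = 5$ ($K = 1 + 4 = 5$)
$c{\left(X,J \right)} = 8 + J^{2}$ ($c{\left(X,J \right)} = 2 + \left(J J + 6\right) = 2 + \left(J^{2} + 6\right) = 2 + \left(6 + J^{2}\right) = 8 + J^{2}$)
$E{\left(r \right)} = 2 r$
$j{\left(x \right)} = -128$ ($j{\left(x \right)} = 4 - 2 \cdot 2 \left(8 + 5^{2}\right) = 4 - 2 \cdot 2 \left(8 + 25\right) = 4 - 2 \cdot 2 \cdot 33 = 4 - 132 = -128$)
$\frac{-24905 - 24304}{j{\left(-207 \right)} + 5126} = \frac{-24905 - 24304}{-128 + 5126} = - \frac{49209}{4998} = \left(-49209\right) \frac{1}{4998} = - \frac{16403}{1666}$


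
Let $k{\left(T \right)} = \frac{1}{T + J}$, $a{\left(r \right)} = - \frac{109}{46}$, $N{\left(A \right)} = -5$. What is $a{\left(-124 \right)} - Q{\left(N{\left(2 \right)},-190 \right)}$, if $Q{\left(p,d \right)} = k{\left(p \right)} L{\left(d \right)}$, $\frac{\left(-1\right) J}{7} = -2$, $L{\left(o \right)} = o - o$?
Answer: $- \frac{109}{46} \approx -2.3696$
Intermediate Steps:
$L{\left(o \right)} = 0$
$J = 14$ ($J = \left(-7\right) \left(-2\right) = 14$)
$a{\left(r \right)} = - \frac{109}{46}$ ($a{\left(r \right)} = \left(-109\right) \frac{1}{46} = - \frac{109}{46}$)
$k{\left(T \right)} = \frac{1}{14 + T}$ ($k{\left(T \right)} = \frac{1}{T + 14} = \frac{1}{14 + T}$)
$Q{\left(p,d \right)} = 0$ ($Q{\left(p,d \right)} = \frac{1}{14 + p} 0 = 0$)
$a{\left(-124 \right)} - Q{\left(N{\left(2 \right)},-190 \right)} = - \frac{109}{46} - 0 = - \frac{109}{46} + 0 = - \frac{109}{46}$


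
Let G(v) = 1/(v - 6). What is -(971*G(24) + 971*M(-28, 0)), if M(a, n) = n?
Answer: -971/18 ≈ -53.944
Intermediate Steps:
G(v) = 1/(-6 + v)
-(971*G(24) + 971*M(-28, 0)) = -971/(-6 + 24) = -971/(1/(1/18 + 0)) = -971/(1/(1/18)) = -971/18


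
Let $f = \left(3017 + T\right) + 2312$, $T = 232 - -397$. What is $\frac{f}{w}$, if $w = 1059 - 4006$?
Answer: $- \frac{5958}{2947} \approx -2.0217$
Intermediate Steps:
$T = 629$ ($T = 232 + 397 = 629$)
$f = 5958$ ($f = \left(3017 + 629\right) + 2312 = 3646 + 2312 = 5958$)
$w = -2947$
$\frac{f}{w} = \frac{5958}{-2947} = 5958 \left(- \frac{1}{2947}\right) = - \frac{5958}{2947}$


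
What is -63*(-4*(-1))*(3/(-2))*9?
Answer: 3402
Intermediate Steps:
-63*(-4*(-1))*(3/(-2))*9 = -63*4*(3*(-½))*9 = -63*4*(-3/2)*9 = -63*(-6)*9 = -21*(-18)*9 = 378*9 = 3402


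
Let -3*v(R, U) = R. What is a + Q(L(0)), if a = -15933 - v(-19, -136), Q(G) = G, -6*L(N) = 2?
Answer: -47819/3 ≈ -15940.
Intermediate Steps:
v(R, U) = -R/3
L(N) = -⅓ (L(N) = -⅙*2 = -⅓)
a = -47818/3 (a = -15933 - (-1)*(-19)/3 = -15933 - 1*19/3 = -15933 - 19/3 = -47818/3 ≈ -15939.)
a + Q(L(0)) = -47818/3 - ⅓ = -47819/3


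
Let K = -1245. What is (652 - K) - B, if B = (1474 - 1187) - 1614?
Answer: 3224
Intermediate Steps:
B = -1327 (B = 287 - 1614 = -1327)
(652 - K) - B = (652 - 1*(-1245)) - 1*(-1327) = (652 + 1245) + 1327 = 1897 + 1327 = 3224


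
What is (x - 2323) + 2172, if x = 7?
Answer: -144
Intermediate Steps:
(x - 2323) + 2172 = (7 - 2323) + 2172 = -2316 + 2172 = -144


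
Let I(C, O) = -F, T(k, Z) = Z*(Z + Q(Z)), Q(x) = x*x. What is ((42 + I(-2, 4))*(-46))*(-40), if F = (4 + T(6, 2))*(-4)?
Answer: 195040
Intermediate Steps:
Q(x) = x**2
T(k, Z) = Z*(Z + Z**2)
F = -64 (F = (4 + 2**2*(1 + 2))*(-4) = (4 + 4*3)*(-4) = (4 + 12)*(-4) = 16*(-4) = -64)
I(C, O) = 64 (I(C, O) = -1*(-64) = 64)
((42 + I(-2, 4))*(-46))*(-40) = ((42 + 64)*(-46))*(-40) = (106*(-46))*(-40) = -4876*(-40) = 195040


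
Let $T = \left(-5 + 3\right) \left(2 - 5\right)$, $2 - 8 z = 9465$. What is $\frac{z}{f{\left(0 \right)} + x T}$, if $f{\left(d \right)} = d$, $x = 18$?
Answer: $- \frac{9463}{864} \approx -10.953$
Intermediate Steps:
$z = - \frac{9463}{8}$ ($z = \frac{1}{4} - \frac{9465}{8} = - \frac{9463}{8} \approx -1182.9$)
$T = 6$ ($T = \left(-2\right) \left(-3\right) = 6$)
$\frac{z}{f{\left(0 \right)} + x T} = - \frac{9463}{8 \left(0 + 18 \cdot 6\right)} = - \frac{9463}{8 \left(0 + 108\right)} = - \frac{9463}{8 \cdot 108} = \left(- \frac{9463}{8}\right) \frac{1}{108} = - \frac{9463}{864}$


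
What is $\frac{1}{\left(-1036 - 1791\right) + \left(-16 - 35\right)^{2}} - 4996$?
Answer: $- \frac{1129097}{226} \approx -4996.0$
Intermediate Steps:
$\frac{1}{\left(-1036 - 1791\right) + \left(-16 - 35\right)^{2}} - 4996 = \frac{1}{-2827 + \left(-51\right)^{2}} - 4996 = \frac{1}{-2827 + 2601} - 4996 = \frac{1}{-226} - 4996 = - \frac{1}{226} - 4996 = - \frac{1129097}{226}$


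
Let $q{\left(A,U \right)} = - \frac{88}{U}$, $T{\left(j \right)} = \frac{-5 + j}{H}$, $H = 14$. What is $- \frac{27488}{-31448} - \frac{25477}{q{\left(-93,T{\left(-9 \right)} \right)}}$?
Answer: $- \frac{99847719}{345928} \approx -288.64$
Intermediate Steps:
$T{\left(j \right)} = - \frac{5}{14} + \frac{j}{14}$ ($T{\left(j \right)} = \frac{-5 + j}{14} = \left(-5 + j\right) \frac{1}{14} = - \frac{5}{14} + \frac{j}{14}$)
$- \frac{27488}{-31448} - \frac{25477}{q{\left(-93,T{\left(-9 \right)} \right)}} = - \frac{27488}{-31448} - \frac{25477}{\left(-88\right) \frac{1}{- \frac{5}{14} + \frac{1}{14} \left(-9\right)}} = \left(-27488\right) \left(- \frac{1}{31448}\right) - \frac{25477}{\left(-88\right) \frac{1}{- \frac{5}{14} - \frac{9}{14}}} = \frac{3436}{3931} - \frac{25477}{\left(-88\right) \frac{1}{-1}} = \frac{3436}{3931} - \frac{25477}{\left(-88\right) \left(-1\right)} = \frac{3436}{3931} - \frac{25477}{88} = - \frac{99847719}{345928}$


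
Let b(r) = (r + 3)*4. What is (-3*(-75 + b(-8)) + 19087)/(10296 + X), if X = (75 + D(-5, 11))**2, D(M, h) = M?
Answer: 167/131 ≈ 1.2748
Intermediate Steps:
b(r) = 12 + 4*r (b(r) = (3 + r)*4 = 12 + 4*r)
X = 4900 (X = (75 - 5)**2 = 70**2 = 4900)
(-3*(-75 + b(-8)) + 19087)/(10296 + X) = (-3*(-75 + (12 + 4*(-8))) + 19087)/(10296 + 4900) = (-3*(-75 + (12 - 32)) + 19087)/15196 = (-3*(-75 - 20) + 19087)*(1/15196) = (-3*(-95) + 19087)*(1/15196) = (285 + 19087)*(1/15196) = 19372*(1/15196) = 167/131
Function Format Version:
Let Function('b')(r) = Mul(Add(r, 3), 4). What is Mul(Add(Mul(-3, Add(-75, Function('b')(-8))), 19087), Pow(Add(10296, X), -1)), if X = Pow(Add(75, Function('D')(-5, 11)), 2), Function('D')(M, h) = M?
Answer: Rational(167, 131) ≈ 1.2748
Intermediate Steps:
Function('b')(r) = Add(12, Mul(4, r)) (Function('b')(r) = Mul(Add(3, r), 4) = Add(12, Mul(4, r)))
X = 4900 (X = Pow(Add(75, -5), 2) = Pow(70, 2) = 4900)
Mul(Add(Mul(-3, Add(-75, Function('b')(-8))), 19087), Pow(Add(10296, X), -1)) = Mul(Add(Mul(-3, Add(-75, Add(12, Mul(4, -8)))), 19087), Pow(Add(10296, 4900), -1)) = Mul(Add(Mul(-3, Add(-75, Add(12, -32))), 19087), Pow(15196, -1)) = Mul(Add(Mul(-3, Add(-75, -20)), 19087), Rational(1, 15196)) = Mul(Add(Mul(-3, -95), 19087), Rational(1, 15196)) = Mul(Add(285, 19087), Rational(1, 15196)) = Mul(19372, Rational(1, 15196)) = Rational(167, 131)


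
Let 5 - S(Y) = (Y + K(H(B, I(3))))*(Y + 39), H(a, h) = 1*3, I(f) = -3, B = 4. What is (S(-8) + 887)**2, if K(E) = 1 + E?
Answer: 1032256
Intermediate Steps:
H(a, h) = 3
S(Y) = 5 - (4 + Y)*(39 + Y) (S(Y) = 5 - (Y + (1 + 3))*(Y + 39) = 5 - (Y + 4)*(39 + Y) = 5 - (4 + Y)*(39 + Y))
(S(-8) + 887)**2 = ((-151 - 1*(-8)**2 - 43*(-8)) + 887)**2 = ((-151 - 1*64 + 344) + 887)**2 = ((-151 - 64 + 344) + 887)**2 = (129 + 887)**2 = 1016**2 = 1032256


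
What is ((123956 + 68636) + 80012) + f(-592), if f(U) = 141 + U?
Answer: 272153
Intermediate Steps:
((123956 + 68636) + 80012) + f(-592) = ((123956 + 68636) + 80012) + (141 - 592) = (192592 + 80012) - 451 = 272604 - 451 = 272153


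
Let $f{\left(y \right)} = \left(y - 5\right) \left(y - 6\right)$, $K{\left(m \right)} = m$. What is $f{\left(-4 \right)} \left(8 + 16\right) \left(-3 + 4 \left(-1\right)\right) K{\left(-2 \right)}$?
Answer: $30240$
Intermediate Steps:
$f{\left(y \right)} = \left(-6 + y\right) \left(-5 + y\right)$ ($f{\left(y \right)} = \left(-5 + y\right) \left(-6 + y\right) = \left(-6 + y\right) \left(-5 + y\right)$)
$f{\left(-4 \right)} \left(8 + 16\right) \left(-3 + 4 \left(-1\right)\right) K{\left(-2 \right)} = \left(30 + \left(-4\right)^{2} - -44\right) \left(8 + 16\right) \left(-3 + 4 \left(-1\right)\right) \left(-2\right) = \left(30 + 16 + 44\right) 24 \left(-3 - 4\right) \left(-2\right) = 90 \cdot 24 \left(-7\right) \left(-2\right) = 90 \left(-168\right) \left(-2\right) = \left(-15120\right) \left(-2\right) = 30240$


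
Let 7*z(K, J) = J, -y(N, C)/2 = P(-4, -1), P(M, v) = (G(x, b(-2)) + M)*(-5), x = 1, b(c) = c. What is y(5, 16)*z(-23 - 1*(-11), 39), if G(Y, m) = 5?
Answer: 390/7 ≈ 55.714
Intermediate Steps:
P(M, v) = -25 - 5*M (P(M, v) = (5 + M)*(-5) = -25 - 5*M)
y(N, C) = 10 (y(N, C) = -2*(-25 - 5*(-4)) = -2*(-25 + 20) = -2*(-5) = 10)
z(K, J) = J/7
y(5, 16)*z(-23 - 1*(-11), 39) = 10*((⅐)*39) = 10*(39/7) = 390/7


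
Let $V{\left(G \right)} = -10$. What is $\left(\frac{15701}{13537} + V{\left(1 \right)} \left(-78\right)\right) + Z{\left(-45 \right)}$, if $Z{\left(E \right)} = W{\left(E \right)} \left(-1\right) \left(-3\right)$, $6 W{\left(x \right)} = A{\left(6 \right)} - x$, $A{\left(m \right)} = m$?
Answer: $\frac{21839509}{27074} \approx 806.66$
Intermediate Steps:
$W{\left(x \right)} = 1 - \frac{x}{6}$ ($W{\left(x \right)} = \frac{6 - x}{6} = 1 - \frac{x}{6}$)
$Z{\left(E \right)} = 3 - \frac{E}{2}$ ($Z{\left(E \right)} = \left(1 - \frac{E}{6}\right) \left(-1\right) \left(-3\right) = \left(-1 + \frac{E}{6}\right) \left(-3\right) = 3 - \frac{E}{2}$)
$\left(\frac{15701}{13537} + V{\left(1 \right)} \left(-78\right)\right) + Z{\left(-45 \right)} = \left(\frac{15701}{13537} - -780\right) + \left(3 - - \frac{45}{2}\right) = \left(15701 \cdot \frac{1}{13537} + 780\right) + \left(3 + \frac{45}{2}\right) = \left(\frac{15701}{13537} + 780\right) + \frac{51}{2} = \frac{10574561}{13537} + \frac{51}{2} = \frac{21839509}{27074}$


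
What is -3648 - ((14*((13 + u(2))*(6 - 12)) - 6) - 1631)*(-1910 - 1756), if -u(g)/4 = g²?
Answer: -5081058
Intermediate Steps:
u(g) = -4*g²
-3648 - ((14*((13 + u(2))*(6 - 12)) - 6) - 1631)*(-1910 - 1756) = -3648 - ((14*((13 - 4*2²)*(6 - 12)) - 6) - 1631)*(-1910 - 1756) = -3648 - ((14*((13 - 4*4)*(-6)) - 6) - 1631)*(-3666) = -3648 - ((14*((13 - 16)*(-6)) - 6) - 1631)*(-3666) = -3648 - ((14*(-3*(-6)) - 6) - 1631)*(-3666) = -3648 - ((14*18 - 6) - 1631)*(-3666) = -3648 - ((252 - 6) - 1631)*(-3666) = -3648 - (246 - 1631)*(-3666) = -3648 - (-1385)*(-3666) = -3648 - 1*5077410 = -3648 - 5077410 = -5081058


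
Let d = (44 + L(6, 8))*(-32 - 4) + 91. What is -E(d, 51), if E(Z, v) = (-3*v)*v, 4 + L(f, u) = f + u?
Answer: 7803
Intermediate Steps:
L(f, u) = -4 + f + u (L(f, u) = -4 + (f + u) = -4 + f + u)
d = -1853 (d = (44 + (-4 + 6 + 8))*(-32 - 4) + 91 = (44 + 10)*(-36) + 91 = 54*(-36) + 91 = -1944 + 91 = -1853)
E(Z, v) = -3*v**2
-E(d, 51) = -(-3)*51**2 = -(-3)*2601 = -1*(-7803) = 7803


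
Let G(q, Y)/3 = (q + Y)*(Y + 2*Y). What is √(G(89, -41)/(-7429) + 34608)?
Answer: 4*√119384282586/7429 ≈ 186.04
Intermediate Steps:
G(q, Y) = 9*Y*(Y + q) (G(q, Y) = 3*((q + Y)*(Y + 2*Y)) = 3*((Y + q)*(3*Y)) = 3*(3*Y*(Y + q)) = 9*Y*(Y + q))
√(G(89, -41)/(-7429) + 34608) = √((9*(-41)*(-41 + 89))/(-7429) + 34608) = √((9*(-41)*48)*(-1/7429) + 34608) = √(-17712*(-1/7429) + 34608) = √(17712/7429 + 34608) = √(257120544/7429) = 4*√119384282586/7429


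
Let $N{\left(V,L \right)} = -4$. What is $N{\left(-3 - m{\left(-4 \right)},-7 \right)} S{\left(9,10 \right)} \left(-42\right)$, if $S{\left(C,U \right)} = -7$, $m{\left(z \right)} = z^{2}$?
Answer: $-1176$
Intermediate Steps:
$N{\left(-3 - m{\left(-4 \right)},-7 \right)} S{\left(9,10 \right)} \left(-42\right) = \left(-4\right) \left(-7\right) \left(-42\right) = 28 \left(-42\right) = -1176$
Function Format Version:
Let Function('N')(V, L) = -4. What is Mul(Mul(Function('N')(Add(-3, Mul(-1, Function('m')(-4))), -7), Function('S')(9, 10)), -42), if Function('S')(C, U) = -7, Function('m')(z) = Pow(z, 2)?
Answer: -1176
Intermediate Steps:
Mul(Mul(Function('N')(Add(-3, Mul(-1, Function('m')(-4))), -7), Function('S')(9, 10)), -42) = Mul(Mul(-4, -7), -42) = Mul(28, -42) = -1176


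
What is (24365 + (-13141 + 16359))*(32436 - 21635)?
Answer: 297923983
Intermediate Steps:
(24365 + (-13141 + 16359))*(32436 - 21635) = (24365 + 3218)*10801 = 27583*10801 = 297923983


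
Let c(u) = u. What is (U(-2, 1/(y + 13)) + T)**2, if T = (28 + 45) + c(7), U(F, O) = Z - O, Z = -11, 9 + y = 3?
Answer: 232324/49 ≈ 4741.3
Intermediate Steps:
y = -6 (y = -9 + 3 = -6)
U(F, O) = -11 - O
T = 80 (T = (28 + 45) + 7 = 73 + 7 = 80)
(U(-2, 1/(y + 13)) + T)**2 = ((-11 - 1/(-6 + 13)) + 80)**2 = ((-11 - 1/7) + 80)**2 = (-78/7 + 80)**2 = (482/7)**2 = 232324/49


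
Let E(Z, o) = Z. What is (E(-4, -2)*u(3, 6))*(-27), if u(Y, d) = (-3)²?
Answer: 972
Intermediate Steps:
u(Y, d) = 9
(E(-4, -2)*u(3, 6))*(-27) = -4*9*(-27) = -36*(-27) = 972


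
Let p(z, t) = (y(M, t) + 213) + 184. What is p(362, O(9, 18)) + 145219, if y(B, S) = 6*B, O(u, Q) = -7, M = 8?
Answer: 145664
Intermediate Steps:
p(z, t) = 445 (p(z, t) = (6*8 + 213) + 184 = (48 + 213) + 184 = 261 + 184 = 445)
p(362, O(9, 18)) + 145219 = 445 + 145219 = 145664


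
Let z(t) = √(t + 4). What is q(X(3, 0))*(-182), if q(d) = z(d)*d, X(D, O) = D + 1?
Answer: -1456*√2 ≈ -2059.1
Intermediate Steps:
X(D, O) = 1 + D
z(t) = √(4 + t)
q(d) = d*√(4 + d) (q(d) = √(4 + d)*d = d*√(4 + d))
q(X(3, 0))*(-182) = ((1 + 3)*√(4 + (1 + 3)))*(-182) = (4*√(4 + 4))*(-182) = (4*√8)*(-182) = (4*(2*√2))*(-182) = (8*√2)*(-182) = -1456*√2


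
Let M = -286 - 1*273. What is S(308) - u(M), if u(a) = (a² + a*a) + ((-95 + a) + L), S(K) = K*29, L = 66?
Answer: -615442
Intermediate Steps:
M = -559 (M = -286 - 273 = -559)
S(K) = 29*K
u(a) = -29 + a + 2*a² (u(a) = (a² + a*a) + ((-95 + a) + 66) = (a² + a²) + (-29 + a) = 2*a² + (-29 + a) = -29 + a + 2*a²)
S(308) - u(M) = 29*308 - (-29 - 559 + 2*(-559)²) = 8932 - (-29 - 559 + 2*312481) = 8932 - (-29 - 559 + 624962) = 8932 - 1*624374 = 8932 - 624374 = -615442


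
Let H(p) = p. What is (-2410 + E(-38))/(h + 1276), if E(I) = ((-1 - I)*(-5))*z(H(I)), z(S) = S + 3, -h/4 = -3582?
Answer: 4065/15604 ≈ 0.26051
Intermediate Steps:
h = 14328 (h = -4*(-3582) = 14328)
z(S) = 3 + S
E(I) = (3 + I)*(5 + 5*I) (E(I) = ((-1 - I)*(-5))*(3 + I) = (5 + 5*I)*(3 + I) = (3 + I)*(5 + 5*I))
(-2410 + E(-38))/(h + 1276) = (-2410 + 5*(1 - 38)*(3 - 38))/(14328 + 1276) = (-2410 + 5*(-37)*(-35))/15604 = (-2410 + 6475)*(1/15604) = 4065*(1/15604) = 4065/15604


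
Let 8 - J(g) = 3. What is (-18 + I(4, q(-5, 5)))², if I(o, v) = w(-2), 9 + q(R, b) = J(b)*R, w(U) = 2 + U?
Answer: 324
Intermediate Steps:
J(g) = 5 (J(g) = 8 - 1*3 = 8 - 3 = 5)
q(R, b) = -9 + 5*R
I(o, v) = 0 (I(o, v) = 2 - 2 = 0)
(-18 + I(4, q(-5, 5)))² = (-18 + 0)² = (-18)² = 324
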